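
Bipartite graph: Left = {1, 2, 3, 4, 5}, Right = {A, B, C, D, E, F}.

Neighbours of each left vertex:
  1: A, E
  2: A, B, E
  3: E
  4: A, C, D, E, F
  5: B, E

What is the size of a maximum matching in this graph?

4

One maximum matching: 1→A, 2→B, 3→E, 4→F.
The set {1, 2, 3, 5} has only 3 neighbours ({A, B, E}), so by Hall's theorem at most 4 of the 5 left vertices can be matched.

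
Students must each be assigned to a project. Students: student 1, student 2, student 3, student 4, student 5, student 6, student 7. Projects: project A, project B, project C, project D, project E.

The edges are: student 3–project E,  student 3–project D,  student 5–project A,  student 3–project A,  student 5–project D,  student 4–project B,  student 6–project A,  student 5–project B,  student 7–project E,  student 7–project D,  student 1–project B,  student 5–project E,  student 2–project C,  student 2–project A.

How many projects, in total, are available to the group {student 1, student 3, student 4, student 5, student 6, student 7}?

The union of neighbours of {student 1, student 3, student 4, student 5, student 6, student 7} is {project A, project B, project D, project E}, which has 4 elements.
Since |N(S)| = 4 < |S| = 6, Hall's condition fails for this subset.

4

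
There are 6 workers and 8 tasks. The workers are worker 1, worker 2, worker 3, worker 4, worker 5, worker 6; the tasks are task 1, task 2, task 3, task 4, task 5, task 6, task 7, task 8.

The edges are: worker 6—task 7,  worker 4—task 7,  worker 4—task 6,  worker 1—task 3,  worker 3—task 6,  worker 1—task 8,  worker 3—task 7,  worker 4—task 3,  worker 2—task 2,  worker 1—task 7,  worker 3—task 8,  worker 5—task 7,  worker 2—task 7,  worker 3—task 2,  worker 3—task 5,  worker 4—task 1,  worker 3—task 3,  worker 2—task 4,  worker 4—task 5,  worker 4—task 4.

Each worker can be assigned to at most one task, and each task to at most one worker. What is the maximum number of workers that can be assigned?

For example, pair worker 1–task 8, worker 2–task 2, worker 3–task 5, worker 4–task 4, worker 5–task 7.
The set {worker 5, worker 6} has only 1 neighbour ({task 7}), so by Hall's theorem at most 5 of the 6 workers can be matched.

5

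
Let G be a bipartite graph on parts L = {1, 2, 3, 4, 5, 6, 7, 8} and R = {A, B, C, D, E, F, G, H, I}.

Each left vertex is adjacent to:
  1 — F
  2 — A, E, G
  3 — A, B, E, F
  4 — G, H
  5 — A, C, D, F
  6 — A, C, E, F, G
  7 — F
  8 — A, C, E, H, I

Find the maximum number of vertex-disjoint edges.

One maximum matching: 1–F, 2–E, 3–B, 4–H, 5–C, 6–G, 8–A.
The set {1, 7} has only 1 neighbour ({F}), so by Hall's theorem at most 7 of the 8 left vertices can be matched.

7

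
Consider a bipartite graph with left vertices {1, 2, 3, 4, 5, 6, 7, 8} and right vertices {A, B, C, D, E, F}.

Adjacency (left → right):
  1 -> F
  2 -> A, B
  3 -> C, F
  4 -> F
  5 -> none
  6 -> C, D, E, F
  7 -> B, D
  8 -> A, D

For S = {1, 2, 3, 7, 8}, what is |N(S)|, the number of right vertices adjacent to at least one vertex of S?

5

The union of neighbours of {1, 2, 3, 7, 8} is {A, B, C, D, F}, which has 5 elements.
Since |N(S)| = 5 ≥ |S| = 5, Hall's condition holds for this subset.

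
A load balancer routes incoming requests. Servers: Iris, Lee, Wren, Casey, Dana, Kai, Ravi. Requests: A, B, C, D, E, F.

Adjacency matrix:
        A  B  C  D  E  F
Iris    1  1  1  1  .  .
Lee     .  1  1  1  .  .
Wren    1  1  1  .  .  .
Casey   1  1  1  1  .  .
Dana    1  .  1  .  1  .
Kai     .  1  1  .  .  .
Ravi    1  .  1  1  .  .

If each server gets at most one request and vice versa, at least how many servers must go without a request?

2

One maximum matching: Iris→A, Lee→D, Wren→C, Casey→B, Dana→E.
The set {Iris, Lee, Wren, Casey, Kai, Ravi} has only 4 neighbours ({A, B, C, D}), so by Hall's theorem at most 5 of the 7 servers can be matched.
That matches 5 of the 7, leaving 2 unmatched; no matching can do better.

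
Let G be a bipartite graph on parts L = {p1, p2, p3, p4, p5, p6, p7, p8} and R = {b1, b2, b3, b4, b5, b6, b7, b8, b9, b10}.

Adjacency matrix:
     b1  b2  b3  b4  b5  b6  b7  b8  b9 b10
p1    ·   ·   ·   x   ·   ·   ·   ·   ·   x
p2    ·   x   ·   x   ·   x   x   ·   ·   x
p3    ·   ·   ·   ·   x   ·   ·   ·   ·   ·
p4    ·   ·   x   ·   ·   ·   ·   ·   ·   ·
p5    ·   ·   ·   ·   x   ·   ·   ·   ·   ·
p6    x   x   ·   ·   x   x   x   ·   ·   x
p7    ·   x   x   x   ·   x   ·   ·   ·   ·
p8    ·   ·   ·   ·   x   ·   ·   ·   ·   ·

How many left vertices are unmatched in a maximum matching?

For example, pair p1–b4, p2–b7, p3–b5, p4–b3, p6–b1, p7–b6.
The set {p3, p5, p8} has only 1 neighbour ({b5}), so by Hall's theorem at most 6 of the 8 left vertices can be matched.
That matches 6 of the 8, leaving 2 unmatched; no matching can do better.

2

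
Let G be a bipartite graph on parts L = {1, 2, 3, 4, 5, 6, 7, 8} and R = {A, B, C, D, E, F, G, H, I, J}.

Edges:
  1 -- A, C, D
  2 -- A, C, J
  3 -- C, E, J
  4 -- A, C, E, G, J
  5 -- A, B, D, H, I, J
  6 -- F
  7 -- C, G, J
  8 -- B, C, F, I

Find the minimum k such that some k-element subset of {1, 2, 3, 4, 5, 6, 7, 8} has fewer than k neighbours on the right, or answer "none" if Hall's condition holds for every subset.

none

A matching saturating every left vertex exists, for instance 1→D, 2→C, 3→E, 4→G, 5→A, 6→F, 7→J, 8→B.
By Hall's marriage theorem, this means |N(S)| ≥ |S| for every subset S, so no violating subset exists.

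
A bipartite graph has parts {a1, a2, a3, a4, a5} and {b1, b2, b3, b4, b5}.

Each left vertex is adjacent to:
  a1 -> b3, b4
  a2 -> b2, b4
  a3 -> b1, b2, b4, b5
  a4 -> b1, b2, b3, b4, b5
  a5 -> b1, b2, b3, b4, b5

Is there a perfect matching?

Yes

For example, pair a1→b3, a2→b2, a3→b4, a4→b5, a5→b1.
All 5 left vertices are covered.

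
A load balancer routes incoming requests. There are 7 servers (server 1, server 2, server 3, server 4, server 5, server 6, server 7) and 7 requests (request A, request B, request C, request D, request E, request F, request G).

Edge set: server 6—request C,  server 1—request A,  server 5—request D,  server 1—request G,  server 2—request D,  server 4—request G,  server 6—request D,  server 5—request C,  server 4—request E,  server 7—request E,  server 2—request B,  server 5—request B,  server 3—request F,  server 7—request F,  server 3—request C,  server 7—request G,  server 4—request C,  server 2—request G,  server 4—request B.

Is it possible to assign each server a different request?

One maximum matching: server 1-request A, server 2-request G, server 3-request C, server 4-request E, server 5-request B, server 6-request D, server 7-request F.
All 7 servers are covered.

Yes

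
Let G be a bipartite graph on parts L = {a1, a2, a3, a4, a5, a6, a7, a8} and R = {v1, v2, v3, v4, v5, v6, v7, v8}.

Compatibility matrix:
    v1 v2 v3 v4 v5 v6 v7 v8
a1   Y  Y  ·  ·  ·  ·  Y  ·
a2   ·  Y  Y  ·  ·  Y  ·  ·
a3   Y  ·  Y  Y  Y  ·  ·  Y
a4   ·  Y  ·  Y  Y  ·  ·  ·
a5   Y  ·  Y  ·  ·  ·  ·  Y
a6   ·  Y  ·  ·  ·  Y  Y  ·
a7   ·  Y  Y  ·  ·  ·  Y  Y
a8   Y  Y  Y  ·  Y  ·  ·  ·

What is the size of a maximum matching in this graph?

A valid assignment of size 8: a1→v1, a2→v3, a3→v5, a4→v4, a5→v8, a6→v6, a7→v7, a8→v2.
This saturates every left vertex, so 8 is the maximum.

8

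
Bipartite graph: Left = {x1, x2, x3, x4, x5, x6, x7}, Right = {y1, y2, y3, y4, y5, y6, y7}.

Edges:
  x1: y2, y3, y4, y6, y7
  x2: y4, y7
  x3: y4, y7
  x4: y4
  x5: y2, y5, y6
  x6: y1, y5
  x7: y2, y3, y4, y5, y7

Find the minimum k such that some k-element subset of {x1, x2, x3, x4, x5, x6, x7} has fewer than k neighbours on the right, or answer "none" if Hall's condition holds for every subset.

3

Take S = {x2, x3, x4}. Its neighbourhood is {y4, y7}, so |N(S)| = 2 < |S| = 3.
Every subset of size less than 3 has at least as many neighbours as members, so 3 is the minimum.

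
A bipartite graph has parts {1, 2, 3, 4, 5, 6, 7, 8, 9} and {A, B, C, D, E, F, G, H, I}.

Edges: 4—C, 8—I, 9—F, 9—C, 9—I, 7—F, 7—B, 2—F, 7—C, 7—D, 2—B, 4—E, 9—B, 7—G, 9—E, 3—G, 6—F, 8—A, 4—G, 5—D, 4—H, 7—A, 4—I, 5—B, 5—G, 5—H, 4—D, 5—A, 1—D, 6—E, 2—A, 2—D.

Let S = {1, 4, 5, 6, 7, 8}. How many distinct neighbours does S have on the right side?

The union of neighbours of {1, 4, 5, 6, 7, 8} is {A, B, C, D, E, F, G, H, I}, which has 9 elements.
Since |N(S)| = 9 ≥ |S| = 6, Hall's condition holds for this subset.

9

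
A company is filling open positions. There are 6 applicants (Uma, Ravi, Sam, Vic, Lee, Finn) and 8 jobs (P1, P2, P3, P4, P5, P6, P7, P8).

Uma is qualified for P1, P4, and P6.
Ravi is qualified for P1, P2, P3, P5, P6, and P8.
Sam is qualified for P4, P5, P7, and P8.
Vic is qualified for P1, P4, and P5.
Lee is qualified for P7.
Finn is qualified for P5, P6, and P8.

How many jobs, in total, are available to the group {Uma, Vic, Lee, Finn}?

6

The union of neighbours of {Uma, Vic, Lee, Finn} is {P1, P4, P5, P6, P7, P8}, which has 6 elements.
Since |N(S)| = 6 ≥ |S| = 4, Hall's condition holds for this subset.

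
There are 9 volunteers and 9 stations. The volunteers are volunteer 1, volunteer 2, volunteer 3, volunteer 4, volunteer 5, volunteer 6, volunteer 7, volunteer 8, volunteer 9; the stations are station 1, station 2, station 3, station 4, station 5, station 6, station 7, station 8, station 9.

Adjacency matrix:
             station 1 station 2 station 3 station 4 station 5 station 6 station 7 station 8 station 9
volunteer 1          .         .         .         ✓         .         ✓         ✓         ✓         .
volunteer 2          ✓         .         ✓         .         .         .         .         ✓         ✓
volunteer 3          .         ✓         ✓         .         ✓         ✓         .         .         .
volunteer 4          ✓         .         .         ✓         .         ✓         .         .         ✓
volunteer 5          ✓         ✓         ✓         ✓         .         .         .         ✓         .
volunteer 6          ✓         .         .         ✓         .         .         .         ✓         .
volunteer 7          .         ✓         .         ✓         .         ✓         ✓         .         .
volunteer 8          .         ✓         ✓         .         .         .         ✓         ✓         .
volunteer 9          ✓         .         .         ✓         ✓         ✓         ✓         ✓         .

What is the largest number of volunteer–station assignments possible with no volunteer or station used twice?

A valid assignment of size 9: volunteer 1–station 6, volunteer 2–station 1, volunteer 3–station 5, volunteer 4–station 9, volunteer 5–station 4, volunteer 6–station 8, volunteer 7–station 2, volunteer 8–station 3, volunteer 9–station 7.
This saturates every volunteer, so 9 is the maximum.

9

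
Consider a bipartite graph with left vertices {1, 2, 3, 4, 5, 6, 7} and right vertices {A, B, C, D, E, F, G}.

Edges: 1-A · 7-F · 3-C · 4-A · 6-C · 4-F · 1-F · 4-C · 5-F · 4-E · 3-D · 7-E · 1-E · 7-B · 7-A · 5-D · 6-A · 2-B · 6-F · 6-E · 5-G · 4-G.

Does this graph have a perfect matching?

One maximum matching: 1–A, 2–B, 3–D, 4–G, 5–F, 6–C, 7–E.
Every left vertex is matched, so this is a perfect matching.

Yes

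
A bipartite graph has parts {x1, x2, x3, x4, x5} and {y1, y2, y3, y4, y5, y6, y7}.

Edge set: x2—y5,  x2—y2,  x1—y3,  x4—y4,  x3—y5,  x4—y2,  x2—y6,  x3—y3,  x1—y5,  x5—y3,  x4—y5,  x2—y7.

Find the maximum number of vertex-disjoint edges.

For example, pair x1–y5, x2–y7, x3–y3, x4–y2.
The set {x1, x3, x5} has only 2 neighbours ({y3, y5}), so by Hall's theorem at most 4 of the 5 left vertices can be matched.

4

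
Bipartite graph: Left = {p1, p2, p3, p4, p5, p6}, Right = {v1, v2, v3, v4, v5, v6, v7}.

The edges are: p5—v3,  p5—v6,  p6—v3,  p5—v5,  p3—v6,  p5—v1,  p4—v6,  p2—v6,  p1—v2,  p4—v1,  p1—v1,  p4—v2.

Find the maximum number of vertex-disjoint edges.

For example, pair p1→v1, p2→v6, p4→v2, p5→v5, p6→v3.
The set {p2, p3} has only 1 neighbour ({v6}), so by Hall's theorem at most 5 of the 6 left vertices can be matched.

5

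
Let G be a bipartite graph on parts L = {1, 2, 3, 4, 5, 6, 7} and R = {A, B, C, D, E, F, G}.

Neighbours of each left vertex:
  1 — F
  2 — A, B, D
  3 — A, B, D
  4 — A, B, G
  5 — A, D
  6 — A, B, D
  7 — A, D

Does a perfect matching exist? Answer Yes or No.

No

The set {2, 3, 5, 6, 7} has only 3 neighbours ({A, B, D}), so by Hall's theorem at most 5 of the 7 left vertices can be matched.
Hence no matching covers every left vertex.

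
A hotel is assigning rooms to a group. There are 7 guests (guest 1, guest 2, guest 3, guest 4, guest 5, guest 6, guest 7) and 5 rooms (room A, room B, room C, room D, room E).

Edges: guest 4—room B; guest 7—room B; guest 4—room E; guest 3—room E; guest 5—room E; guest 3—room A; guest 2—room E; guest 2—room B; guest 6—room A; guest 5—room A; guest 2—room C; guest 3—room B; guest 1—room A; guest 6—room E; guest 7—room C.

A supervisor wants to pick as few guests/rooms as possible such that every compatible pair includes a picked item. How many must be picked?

4

{room A, room B, room C, room E} is a vertex cover of size 4: every edge has an endpoint in this set.
No smaller cover exists because guest 1–room A, guest 2–room C, guest 3–room B, guest 4–room E is a matching of size 4, and a cover must include an endpoint of each of these disjoint edges (König's theorem).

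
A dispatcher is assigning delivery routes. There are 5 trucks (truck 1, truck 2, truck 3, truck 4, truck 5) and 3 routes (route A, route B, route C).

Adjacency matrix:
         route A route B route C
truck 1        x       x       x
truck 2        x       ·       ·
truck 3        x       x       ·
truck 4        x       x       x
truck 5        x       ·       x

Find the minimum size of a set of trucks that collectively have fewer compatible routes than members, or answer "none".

4

Take S = {truck 1, truck 2, truck 3, truck 4}. Its neighbourhood is {route A, route B, route C}, so |N(S)| = 3 < |S| = 4.
Every subset of size less than 4 has at least as many neighbours as members, so 4 is the minimum.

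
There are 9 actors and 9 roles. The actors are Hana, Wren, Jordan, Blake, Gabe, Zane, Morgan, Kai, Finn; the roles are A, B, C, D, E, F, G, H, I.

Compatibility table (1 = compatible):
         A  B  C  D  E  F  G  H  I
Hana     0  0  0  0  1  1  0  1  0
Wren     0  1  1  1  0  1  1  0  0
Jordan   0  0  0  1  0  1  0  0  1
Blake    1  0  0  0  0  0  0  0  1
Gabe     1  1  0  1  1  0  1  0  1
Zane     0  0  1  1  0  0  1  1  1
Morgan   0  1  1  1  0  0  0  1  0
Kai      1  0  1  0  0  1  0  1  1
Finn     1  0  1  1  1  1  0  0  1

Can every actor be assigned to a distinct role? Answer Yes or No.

Yes

One maximum matching: Hana→F, Wren→B, Jordan→D, Blake→I, Gabe→E, Zane→G, Morgan→C, Kai→H, Finn→A.
All 9 actors are covered.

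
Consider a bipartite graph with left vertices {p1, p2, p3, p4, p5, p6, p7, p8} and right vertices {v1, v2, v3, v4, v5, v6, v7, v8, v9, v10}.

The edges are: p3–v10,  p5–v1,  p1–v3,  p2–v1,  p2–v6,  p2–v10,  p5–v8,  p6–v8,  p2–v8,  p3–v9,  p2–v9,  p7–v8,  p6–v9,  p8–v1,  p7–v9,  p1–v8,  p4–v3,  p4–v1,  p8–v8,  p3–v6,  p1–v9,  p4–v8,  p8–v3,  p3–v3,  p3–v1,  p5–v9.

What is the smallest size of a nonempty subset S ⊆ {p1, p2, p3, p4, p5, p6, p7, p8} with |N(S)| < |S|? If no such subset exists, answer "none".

5

Take S = {p1, p4, p5, p6, p7}. Its neighbourhood is {v1, v3, v8, v9}, so |N(S)| = 4 < |S| = 5.
Every subset of size less than 5 has at least as many neighbours as members, so 5 is the minimum.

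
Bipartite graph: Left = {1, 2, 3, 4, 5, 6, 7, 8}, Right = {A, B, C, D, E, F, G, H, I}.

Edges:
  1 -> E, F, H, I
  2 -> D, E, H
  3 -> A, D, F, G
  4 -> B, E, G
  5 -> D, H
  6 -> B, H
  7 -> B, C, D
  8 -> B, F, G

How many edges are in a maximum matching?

8

One maximum matching: 1-F, 2-E, 3-A, 4-G, 5-D, 6-H, 7-C, 8-B.
All 8 left vertices are matched, so no larger matching exists.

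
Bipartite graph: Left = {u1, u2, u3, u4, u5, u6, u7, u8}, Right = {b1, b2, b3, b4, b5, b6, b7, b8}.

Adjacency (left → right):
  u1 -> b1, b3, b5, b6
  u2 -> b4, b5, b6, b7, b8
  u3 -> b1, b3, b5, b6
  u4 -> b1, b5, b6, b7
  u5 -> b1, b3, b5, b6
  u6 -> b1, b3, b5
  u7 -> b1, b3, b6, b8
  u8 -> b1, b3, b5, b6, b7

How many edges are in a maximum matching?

7

One maximum matching: u1–b1, u2–b4, u3–b5, u4–b7, u5–b6, u6–b3, u7–b8.
The set {u1, u3, u4, u5, u6, u8} has only 5 neighbours ({b1, b3, b5, b6, b7}), so by Hall's theorem at most 7 of the 8 left vertices can be matched.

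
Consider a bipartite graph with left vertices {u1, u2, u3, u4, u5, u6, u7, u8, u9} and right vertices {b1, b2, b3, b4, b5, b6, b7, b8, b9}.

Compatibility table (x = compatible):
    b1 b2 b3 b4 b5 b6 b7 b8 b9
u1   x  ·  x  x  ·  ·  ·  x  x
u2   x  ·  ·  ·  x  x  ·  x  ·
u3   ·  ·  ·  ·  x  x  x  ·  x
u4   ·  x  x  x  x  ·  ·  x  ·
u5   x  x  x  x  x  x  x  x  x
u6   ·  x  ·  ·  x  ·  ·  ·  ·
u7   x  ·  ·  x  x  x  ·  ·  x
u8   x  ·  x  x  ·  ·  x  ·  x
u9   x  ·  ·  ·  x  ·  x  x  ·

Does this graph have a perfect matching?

Yes

For example, pair u1-b3, u2-b6, u3-b9, u4-b8, u5-b7, u6-b2, u7-b1, u8-b4, u9-b5.
All 9 left vertices are covered.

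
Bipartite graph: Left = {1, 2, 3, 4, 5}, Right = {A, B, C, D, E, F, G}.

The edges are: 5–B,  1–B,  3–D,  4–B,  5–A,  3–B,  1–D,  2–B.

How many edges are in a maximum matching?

A valid assignment of size 3: 1→D, 2→B, 5→A.
The set {1, 2, 3, 4} has only 2 neighbours ({B, D}), so by Hall's theorem at most 3 of the 5 left vertices can be matched.

3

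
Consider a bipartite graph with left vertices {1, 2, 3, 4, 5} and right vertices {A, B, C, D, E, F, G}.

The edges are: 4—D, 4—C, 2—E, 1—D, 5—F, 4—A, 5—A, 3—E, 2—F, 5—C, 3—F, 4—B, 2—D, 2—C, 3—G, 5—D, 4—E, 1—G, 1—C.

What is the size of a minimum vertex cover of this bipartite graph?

{1, 2, 3, 4, 5} is a vertex cover of size 5: every edge has an endpoint in this set.
No smaller cover exists because 1–G, 2–C, 3–E, 4–A, 5–F is a matching of size 5, and a cover must include an endpoint of each of these disjoint edges (König's theorem).

5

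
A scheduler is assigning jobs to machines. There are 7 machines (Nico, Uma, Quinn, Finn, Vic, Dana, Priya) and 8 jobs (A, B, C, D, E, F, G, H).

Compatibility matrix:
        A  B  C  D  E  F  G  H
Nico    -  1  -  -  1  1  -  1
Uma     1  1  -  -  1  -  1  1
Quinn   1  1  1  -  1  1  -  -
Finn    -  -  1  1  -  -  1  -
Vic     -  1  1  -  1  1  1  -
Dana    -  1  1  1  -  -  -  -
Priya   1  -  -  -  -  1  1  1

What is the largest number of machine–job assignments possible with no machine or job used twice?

7

For example, pair Nico→H, Uma→A, Quinn→E, Finn→C, Vic→G, Dana→B, Priya→F.
All 7 machines are matched, so no larger matching exists.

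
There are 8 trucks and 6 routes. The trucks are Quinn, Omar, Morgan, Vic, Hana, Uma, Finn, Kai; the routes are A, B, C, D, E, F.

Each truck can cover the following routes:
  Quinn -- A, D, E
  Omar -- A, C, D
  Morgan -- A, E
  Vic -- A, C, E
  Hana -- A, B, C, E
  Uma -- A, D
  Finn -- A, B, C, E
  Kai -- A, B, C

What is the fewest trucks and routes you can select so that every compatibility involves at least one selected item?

A maximum matching has 5 edges (e.g. Quinn–D, Omar–C, Morgan–A, Vic–E, Hana–B).
By König's theorem the minimum vertex cover has the same size. One such cover is {A, B, C, D, E}.

5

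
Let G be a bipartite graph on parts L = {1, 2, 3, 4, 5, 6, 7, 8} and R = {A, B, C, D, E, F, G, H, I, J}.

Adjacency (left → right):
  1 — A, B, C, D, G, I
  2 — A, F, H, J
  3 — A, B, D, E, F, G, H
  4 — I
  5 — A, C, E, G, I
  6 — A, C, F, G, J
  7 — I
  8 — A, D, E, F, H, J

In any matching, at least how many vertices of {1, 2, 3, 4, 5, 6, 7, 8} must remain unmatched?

1

A valid assignment of size 7: 1→B, 2→H, 3→E, 4→I, 5→A, 6→G, 8→J.
The set {4, 7} has only 1 neighbour ({I}), so by Hall's theorem at most 7 of the 8 left vertices can be matched.
That matches 7 of the 8, leaving 1 unmatched; no matching can do better.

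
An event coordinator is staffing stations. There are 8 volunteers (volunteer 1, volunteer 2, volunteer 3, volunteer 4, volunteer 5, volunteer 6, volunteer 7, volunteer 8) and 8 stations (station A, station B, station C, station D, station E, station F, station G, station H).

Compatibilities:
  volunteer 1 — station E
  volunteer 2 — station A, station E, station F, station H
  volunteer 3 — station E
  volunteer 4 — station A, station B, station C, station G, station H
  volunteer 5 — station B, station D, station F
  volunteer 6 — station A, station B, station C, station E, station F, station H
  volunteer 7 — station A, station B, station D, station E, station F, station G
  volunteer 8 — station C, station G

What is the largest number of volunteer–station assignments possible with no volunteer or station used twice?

One maximum matching: volunteer 1→station E, volunteer 2→station H, volunteer 4→station B, volunteer 5→station D, volunteer 6→station A, volunteer 7→station F, volunteer 8→station C.
The set {volunteer 1, volunteer 3} has only 1 neighbour ({station E}), so by Hall's theorem at most 7 of the 8 volunteers can be matched.

7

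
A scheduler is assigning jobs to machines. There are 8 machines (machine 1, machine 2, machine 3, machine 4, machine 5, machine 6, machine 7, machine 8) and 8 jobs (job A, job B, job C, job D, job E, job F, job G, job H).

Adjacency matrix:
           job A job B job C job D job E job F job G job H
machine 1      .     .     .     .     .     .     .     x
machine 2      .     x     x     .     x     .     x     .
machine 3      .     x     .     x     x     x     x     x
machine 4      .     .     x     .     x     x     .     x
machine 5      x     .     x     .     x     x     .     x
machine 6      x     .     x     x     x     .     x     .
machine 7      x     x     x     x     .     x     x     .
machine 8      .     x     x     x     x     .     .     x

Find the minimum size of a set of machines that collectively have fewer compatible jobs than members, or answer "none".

none

A matching saturating every machine exists, for instance machine 1→job H, machine 2→job E, machine 3→job F, machine 4→job C, machine 5→job A, machine 6→job G, machine 7→job B, machine 8→job D.
By Hall's marriage theorem, this means |N(S)| ≥ |S| for every subset S, so no violating subset exists.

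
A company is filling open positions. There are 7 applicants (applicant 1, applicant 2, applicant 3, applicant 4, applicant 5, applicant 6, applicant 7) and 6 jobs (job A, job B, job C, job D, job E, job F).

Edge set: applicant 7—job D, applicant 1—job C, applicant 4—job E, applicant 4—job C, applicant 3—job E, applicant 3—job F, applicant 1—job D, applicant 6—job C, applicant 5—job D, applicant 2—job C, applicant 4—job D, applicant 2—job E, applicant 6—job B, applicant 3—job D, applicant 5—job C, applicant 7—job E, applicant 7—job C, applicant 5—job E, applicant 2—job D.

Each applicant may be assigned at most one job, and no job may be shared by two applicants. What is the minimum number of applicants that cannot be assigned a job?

For example, pair applicant 1-job C, applicant 2-job E, applicant 3-job F, applicant 4-job D, applicant 6-job B.
The set {applicant 1, applicant 2, applicant 4, applicant 5, applicant 7} has only 3 neighbours ({job C, job D, job E}), so by Hall's theorem at most 5 of the 7 applicants can be matched.
That matches 5 of the 7, leaving 2 unmatched; no matching can do better.

2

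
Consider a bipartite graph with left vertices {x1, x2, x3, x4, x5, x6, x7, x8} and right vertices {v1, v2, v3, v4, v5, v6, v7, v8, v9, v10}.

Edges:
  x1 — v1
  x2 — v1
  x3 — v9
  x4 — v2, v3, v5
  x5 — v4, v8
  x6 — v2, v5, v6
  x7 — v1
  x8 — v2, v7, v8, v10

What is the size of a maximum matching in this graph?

6

A valid assignment of size 6: x1→v1, x3→v9, x4→v3, x5→v4, x6→v6, x8→v2.
The set {x1, x2, x7} has only 1 neighbour ({v1}), so by Hall's theorem at most 6 of the 8 left vertices can be matched.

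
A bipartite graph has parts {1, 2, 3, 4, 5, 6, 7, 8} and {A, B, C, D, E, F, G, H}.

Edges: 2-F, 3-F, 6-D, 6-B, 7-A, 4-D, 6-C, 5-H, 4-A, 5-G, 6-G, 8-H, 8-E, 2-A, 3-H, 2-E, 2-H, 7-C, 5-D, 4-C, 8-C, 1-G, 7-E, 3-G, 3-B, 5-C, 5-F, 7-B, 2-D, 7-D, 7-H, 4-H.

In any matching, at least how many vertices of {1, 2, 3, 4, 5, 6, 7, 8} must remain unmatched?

0

A valid assignment of size 8: 1-G, 2-A, 3-B, 4-D, 5-F, 6-C, 7-H, 8-E.
This saturates every left vertex, so 8 is the maximum.
That matches 8 of the 8, leaving 0 unmatched; no matching can do better.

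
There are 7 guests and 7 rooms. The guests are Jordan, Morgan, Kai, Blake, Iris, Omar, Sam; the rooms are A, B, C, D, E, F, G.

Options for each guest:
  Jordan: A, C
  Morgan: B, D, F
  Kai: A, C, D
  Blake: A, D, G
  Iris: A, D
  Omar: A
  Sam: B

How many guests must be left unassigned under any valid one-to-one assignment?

One maximum matching: Jordan-A, Morgan-F, Kai-C, Blake-G, Iris-D, Sam-B.
The set {Jordan, Kai, Iris, Omar} has only 3 neighbours ({A, C, D}), so by Hall's theorem at most 6 of the 7 guests can be matched.
That matches 6 of the 7, leaving 1 unmatched; no matching can do better.

1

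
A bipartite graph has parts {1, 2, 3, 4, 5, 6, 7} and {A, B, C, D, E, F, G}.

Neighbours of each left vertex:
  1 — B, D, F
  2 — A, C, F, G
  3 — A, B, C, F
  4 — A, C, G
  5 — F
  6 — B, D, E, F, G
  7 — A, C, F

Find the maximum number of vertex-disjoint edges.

For example, pair 1→D, 2→A, 3→B, 4→G, 5→F, 6→E, 7→C.
This saturates every left vertex, so 7 is the maximum.

7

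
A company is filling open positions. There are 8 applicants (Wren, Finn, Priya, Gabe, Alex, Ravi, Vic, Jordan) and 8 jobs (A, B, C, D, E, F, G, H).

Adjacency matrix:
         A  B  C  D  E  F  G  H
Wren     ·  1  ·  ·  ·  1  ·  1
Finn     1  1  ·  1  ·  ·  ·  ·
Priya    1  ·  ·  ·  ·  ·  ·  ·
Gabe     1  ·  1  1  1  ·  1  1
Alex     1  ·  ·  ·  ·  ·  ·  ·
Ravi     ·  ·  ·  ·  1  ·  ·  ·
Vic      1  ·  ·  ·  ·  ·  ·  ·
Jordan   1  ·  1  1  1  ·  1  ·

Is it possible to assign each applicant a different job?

The set {Priya, Alex, Vic} has only 1 neighbour ({A}), so by Hall's theorem at most 6 of the 8 applicants can be matched.
Hence no matching covers every applicant.

No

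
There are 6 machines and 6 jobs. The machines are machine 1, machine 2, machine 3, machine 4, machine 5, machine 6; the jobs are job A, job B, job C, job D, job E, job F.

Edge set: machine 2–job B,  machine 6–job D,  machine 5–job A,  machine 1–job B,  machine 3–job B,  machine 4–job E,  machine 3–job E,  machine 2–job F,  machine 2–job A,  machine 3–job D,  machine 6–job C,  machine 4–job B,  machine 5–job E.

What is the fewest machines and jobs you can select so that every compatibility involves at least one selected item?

A maximum matching has 6 edges (e.g. machine 1–job B, machine 2–job F, machine 3–job D, machine 4–job E, machine 5–job A, machine 6–job C).
By König's theorem the minimum vertex cover has the same size. One such cover is {machine 1, machine 2, machine 3, machine 4, machine 5, machine 6}.

6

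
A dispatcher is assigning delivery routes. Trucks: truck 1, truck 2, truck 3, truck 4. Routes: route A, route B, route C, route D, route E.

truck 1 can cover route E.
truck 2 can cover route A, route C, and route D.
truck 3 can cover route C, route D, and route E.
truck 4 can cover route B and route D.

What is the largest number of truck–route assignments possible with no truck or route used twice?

4

One maximum matching: truck 1→route E, truck 2→route C, truck 3→route D, truck 4→route B.
All 4 trucks are matched, so no larger matching exists.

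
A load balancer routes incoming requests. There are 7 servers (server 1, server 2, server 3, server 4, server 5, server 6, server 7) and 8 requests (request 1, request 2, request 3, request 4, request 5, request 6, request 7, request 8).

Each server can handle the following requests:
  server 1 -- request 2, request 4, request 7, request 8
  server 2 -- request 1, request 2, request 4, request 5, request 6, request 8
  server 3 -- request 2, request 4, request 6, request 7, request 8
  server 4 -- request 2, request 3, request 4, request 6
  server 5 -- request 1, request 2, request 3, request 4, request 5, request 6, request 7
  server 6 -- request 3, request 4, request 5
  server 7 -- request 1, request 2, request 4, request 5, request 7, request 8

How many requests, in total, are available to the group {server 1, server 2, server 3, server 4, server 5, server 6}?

8

The union of neighbours of {server 1, server 2, server 3, server 4, server 5, server 6} is {request 1, request 2, request 3, request 4, request 5, request 6, request 7, request 8}, which has 8 elements.
Since |N(S)| = 8 ≥ |S| = 6, Hall's condition holds for this subset.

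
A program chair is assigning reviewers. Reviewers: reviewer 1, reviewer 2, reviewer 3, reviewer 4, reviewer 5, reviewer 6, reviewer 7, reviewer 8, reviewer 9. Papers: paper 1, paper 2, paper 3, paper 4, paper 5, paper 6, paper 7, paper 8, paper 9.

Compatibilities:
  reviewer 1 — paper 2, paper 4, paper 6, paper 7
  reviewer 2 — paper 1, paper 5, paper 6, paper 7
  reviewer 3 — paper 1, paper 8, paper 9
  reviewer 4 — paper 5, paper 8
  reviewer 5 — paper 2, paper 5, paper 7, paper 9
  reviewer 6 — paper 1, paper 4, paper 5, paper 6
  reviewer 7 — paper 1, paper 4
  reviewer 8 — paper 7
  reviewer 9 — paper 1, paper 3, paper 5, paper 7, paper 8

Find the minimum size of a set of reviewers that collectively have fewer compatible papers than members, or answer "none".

A matching saturating every reviewer exists, for instance reviewer 1→paper 4, reviewer 2→paper 5, reviewer 3→paper 9, reviewer 4→paper 8, reviewer 5→paper 2, reviewer 6→paper 6, reviewer 7→paper 1, reviewer 8→paper 7, reviewer 9→paper 3.
By Hall's marriage theorem, this means |N(S)| ≥ |S| for every subset S, so no violating subset exists.

none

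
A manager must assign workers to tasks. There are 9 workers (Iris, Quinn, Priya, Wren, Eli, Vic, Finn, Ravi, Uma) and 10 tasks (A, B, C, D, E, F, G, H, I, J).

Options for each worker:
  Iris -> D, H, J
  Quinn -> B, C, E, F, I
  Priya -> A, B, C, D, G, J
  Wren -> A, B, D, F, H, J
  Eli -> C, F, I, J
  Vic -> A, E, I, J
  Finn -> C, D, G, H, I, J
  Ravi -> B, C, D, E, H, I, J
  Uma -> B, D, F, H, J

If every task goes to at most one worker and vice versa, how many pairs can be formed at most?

9

A valid assignment of size 9: Iris–D, Quinn–B, Priya–A, Wren–H, Eli–C, Vic–I, Finn–G, Ravi–E, Uma–J.
This saturates every worker, so 9 is the maximum.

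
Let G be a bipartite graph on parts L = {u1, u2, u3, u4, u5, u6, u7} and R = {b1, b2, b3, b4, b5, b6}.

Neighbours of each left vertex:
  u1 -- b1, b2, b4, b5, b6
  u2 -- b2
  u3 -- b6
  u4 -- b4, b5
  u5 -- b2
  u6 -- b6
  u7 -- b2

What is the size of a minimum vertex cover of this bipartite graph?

4

A maximum matching has 4 edges (e.g. u1–b1, u2–b2, u3–b6, u4–b5).
By König's theorem the minimum vertex cover has the same size. One such cover is {u1, u4, b2, b6}.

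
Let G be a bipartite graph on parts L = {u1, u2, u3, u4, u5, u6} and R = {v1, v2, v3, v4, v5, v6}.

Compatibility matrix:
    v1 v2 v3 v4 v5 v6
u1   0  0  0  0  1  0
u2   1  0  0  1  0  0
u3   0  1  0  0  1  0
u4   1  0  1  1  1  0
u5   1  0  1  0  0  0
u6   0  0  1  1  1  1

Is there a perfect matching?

Yes

One maximum matching: u1→v5, u2→v4, u3→v2, u4→v3, u5→v1, u6→v6.
All 6 left vertices are covered.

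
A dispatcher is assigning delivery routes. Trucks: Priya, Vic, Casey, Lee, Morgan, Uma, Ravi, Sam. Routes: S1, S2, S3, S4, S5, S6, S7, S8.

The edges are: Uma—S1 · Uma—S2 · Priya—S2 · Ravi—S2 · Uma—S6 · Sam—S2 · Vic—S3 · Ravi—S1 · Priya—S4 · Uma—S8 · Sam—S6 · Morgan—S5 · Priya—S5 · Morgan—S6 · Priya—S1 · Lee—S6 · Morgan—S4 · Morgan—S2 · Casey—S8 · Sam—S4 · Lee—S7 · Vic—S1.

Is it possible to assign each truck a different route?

Yes

One maximum matching: Priya→S4, Vic→S3, Casey→S8, Lee→S7, Morgan→S5, Uma→S6, Ravi→S1, Sam→S2.
All 8 trucks are covered.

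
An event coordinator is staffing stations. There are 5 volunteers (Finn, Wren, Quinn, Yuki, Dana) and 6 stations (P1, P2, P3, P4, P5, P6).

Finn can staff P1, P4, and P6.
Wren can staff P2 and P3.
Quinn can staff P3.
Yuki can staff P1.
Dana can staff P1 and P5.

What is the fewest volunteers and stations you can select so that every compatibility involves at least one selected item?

5

The 5 edges Finn–P6, Wren–P2, Quinn–P3, Yuki–P1, Dana–P5 form a matching, so any vertex cover needs at least 5 vertices (one per matched edge).
Conversely {Finn, Wren, Quinn, Yuki, Dana} meets every edge and has exactly 5 vertices, so 5 is optimal.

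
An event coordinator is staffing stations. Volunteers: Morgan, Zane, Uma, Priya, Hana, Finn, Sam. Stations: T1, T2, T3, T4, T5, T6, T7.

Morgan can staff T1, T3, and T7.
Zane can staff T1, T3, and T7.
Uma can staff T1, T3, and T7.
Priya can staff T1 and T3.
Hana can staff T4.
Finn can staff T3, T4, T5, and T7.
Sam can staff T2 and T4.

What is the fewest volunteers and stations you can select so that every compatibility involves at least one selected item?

The 6 edges Morgan–T3, Zane–T1, Uma–T7, Hana–T4, Finn–T5, Sam–T2 form a matching, so any vertex cover needs at least 6 vertices (one per matched edge).
Conversely {Hana, Finn, Sam, T1, T3, T7} meets every edge and has exactly 6 vertices, so 6 is optimal.

6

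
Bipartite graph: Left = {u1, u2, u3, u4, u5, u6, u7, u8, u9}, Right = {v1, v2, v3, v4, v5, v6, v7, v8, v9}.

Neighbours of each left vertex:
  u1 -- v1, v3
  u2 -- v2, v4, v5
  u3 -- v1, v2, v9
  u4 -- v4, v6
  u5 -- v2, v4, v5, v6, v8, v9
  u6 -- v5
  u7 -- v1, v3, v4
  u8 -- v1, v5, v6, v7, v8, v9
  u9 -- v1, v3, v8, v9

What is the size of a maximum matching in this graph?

For example, pair u1→v3, u2→v2, u3→v9, u4→v6, u5→v8, u6→v5, u7→v4, u8→v7, u9→v1.
All 9 left vertices are matched, so no larger matching exists.

9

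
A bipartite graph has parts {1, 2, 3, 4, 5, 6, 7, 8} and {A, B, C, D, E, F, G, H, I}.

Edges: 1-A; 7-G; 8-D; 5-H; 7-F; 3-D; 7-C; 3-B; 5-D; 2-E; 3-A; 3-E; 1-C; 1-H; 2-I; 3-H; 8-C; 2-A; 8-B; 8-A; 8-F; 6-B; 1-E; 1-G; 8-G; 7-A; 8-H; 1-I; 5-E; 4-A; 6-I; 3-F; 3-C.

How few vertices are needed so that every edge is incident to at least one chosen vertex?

{1, 2, 3, 4, 5, 6, 7, 8} is a vertex cover of size 8: every edge has an endpoint in this set.
No smaller cover exists because 1–E, 2–I, 3–H, 4–A, 5–D, 6–B, 7–F, 8–G is a matching of size 8, and a cover must include an endpoint of each of these disjoint edges (König's theorem).

8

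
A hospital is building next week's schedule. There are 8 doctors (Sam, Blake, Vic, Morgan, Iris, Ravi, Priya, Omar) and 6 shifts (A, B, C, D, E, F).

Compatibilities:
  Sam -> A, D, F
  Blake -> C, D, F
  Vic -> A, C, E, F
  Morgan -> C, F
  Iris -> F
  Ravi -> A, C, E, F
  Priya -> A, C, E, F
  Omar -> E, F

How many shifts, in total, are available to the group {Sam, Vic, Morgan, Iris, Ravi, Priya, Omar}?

5

The union of neighbours of {Sam, Vic, Morgan, Iris, Ravi, Priya, Omar} is {A, C, D, E, F}, which has 5 elements.
Since |N(S)| = 5 < |S| = 7, Hall's condition fails for this subset.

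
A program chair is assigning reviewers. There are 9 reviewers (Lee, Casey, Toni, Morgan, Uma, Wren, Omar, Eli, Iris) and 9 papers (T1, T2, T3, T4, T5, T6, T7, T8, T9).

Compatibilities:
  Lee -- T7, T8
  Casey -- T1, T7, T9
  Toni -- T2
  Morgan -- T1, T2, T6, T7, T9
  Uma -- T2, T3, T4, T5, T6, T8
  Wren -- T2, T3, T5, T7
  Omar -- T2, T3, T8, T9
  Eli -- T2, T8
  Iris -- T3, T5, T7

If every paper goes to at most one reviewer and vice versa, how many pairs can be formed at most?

9

A valid assignment of size 9: Lee–T7, Casey–T1, Toni–T2, Morgan–T6, Uma–T4, Wren–T3, Omar–T9, Eli–T8, Iris–T5.
This saturates every reviewer, so 9 is the maximum.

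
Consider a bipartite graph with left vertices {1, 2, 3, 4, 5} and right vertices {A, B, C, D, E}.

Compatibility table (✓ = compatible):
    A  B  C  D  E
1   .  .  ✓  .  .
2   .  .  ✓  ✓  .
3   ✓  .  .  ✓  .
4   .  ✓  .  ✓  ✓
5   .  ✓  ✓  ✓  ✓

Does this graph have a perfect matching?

Yes

One maximum matching: 1–C, 2–D, 3–A, 4–E, 5–B.
Every left vertex is matched, so this is a perfect matching.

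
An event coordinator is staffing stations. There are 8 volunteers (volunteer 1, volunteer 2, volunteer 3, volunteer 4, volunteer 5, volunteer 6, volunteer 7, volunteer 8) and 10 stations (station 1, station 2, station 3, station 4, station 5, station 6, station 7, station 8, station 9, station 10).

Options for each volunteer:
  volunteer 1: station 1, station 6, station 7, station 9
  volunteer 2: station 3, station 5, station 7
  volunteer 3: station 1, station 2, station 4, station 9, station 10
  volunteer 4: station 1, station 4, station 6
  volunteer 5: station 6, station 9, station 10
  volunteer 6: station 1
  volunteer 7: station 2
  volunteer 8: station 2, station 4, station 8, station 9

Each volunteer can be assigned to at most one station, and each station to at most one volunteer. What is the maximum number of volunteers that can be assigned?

A valid assignment of size 8: volunteer 1-station 7, volunteer 2-station 3, volunteer 3-station 10, volunteer 4-station 6, volunteer 5-station 9, volunteer 6-station 1, volunteer 7-station 2, volunteer 8-station 4.
This saturates every volunteer, so 8 is the maximum.

8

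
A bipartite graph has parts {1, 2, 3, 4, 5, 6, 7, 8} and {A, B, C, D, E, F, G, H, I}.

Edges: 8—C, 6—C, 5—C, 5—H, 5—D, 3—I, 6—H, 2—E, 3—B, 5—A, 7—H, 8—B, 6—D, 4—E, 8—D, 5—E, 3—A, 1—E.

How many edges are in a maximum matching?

For example, pair 1–E, 3–I, 5–A, 6–C, 7–H, 8–B.
The set {1, 2, 4} has only 1 neighbour ({E}), so by Hall's theorem at most 6 of the 8 left vertices can be matched.

6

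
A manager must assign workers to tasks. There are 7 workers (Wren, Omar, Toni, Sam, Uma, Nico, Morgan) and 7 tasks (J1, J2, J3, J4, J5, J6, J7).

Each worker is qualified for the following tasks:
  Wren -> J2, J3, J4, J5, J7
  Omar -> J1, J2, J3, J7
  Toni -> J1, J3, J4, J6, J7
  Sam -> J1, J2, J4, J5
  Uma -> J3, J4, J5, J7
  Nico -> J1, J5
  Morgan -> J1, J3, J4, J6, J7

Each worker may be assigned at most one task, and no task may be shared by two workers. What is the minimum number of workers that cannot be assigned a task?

0

For example, pair Wren–J2, Omar–J3, Toni–J7, Sam–J4, Uma–J5, Nico–J1, Morgan–J6.
All 7 workers are matched, so no larger matching exists.
That matches 7 of the 7, leaving 0 unmatched; no matching can do better.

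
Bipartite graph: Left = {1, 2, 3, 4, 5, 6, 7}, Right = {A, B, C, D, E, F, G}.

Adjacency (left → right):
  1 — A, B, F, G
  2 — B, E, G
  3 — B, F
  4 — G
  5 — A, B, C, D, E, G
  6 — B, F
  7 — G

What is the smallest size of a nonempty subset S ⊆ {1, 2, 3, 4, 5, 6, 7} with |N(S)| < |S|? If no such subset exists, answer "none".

Take S = {4, 7}. Its neighbourhood is {G}, so |N(S)| = 1 < |S| = 2.
No single vertex violates Hall's condition since each has at least one neighbour, so 2 is the minimum.

2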